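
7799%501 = 284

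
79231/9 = 8803 + 4/9=8803.44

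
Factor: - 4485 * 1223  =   - 3^1*5^1*13^1*23^1*1223^1 = -5485155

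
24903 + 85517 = 110420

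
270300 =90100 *3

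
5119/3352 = 5119/3352 = 1.53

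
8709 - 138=8571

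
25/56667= 25/56667 = 0.00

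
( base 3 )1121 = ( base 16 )2B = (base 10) 43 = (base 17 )29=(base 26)1h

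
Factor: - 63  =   - 3^2 *7^1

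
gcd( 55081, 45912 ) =1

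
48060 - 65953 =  - 17893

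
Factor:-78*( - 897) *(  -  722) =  - 50515452 = -2^2*3^2*13^2*19^2*23^1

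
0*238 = 0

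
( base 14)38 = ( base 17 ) 2g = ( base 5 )200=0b110010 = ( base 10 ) 50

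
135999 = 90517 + 45482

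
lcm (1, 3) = 3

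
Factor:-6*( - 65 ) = 2^1*3^1*5^1*13^1 = 390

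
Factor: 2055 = 3^1*5^1*137^1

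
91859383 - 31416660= 60442723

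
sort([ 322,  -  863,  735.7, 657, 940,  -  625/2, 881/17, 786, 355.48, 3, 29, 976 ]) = [ - 863, - 625/2,3 , 29, 881/17 , 322, 355.48,657, 735.7, 786,940, 976 ] 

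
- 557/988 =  - 557/988 = - 0.56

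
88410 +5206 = 93616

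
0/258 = 0 = 0.00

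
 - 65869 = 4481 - 70350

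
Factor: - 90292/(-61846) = 45146/30923= 2^1*17^( - 2)*107^( - 1)*22573^1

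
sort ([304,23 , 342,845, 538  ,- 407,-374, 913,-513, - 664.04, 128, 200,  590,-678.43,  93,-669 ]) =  [ - 678.43, - 669, - 664.04, - 513,-407, - 374, 23, 93,128, 200,304,  342,538,590, 845,913 ]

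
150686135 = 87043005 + 63643130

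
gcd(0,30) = 30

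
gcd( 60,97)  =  1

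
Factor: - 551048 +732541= 181493=13^1*23^1*607^1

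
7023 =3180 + 3843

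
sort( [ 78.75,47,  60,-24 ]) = [ - 24, 47, 60 , 78.75] 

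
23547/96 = 245 + 9/32 = 245.28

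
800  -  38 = 762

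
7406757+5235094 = 12641851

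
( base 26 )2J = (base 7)131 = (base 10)71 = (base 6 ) 155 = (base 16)47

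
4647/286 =16+71/286  =  16.25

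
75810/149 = 508 + 118/149 = 508.79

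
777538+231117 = 1008655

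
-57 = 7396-7453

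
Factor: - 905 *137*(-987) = 3^1*5^1*7^1  *47^1*137^1*181^1 = 122373195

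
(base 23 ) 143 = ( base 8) 1160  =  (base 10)624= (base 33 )IU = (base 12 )440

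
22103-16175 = 5928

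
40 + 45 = 85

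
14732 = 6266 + 8466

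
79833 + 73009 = 152842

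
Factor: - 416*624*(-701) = 2^9*3^1*13^2*701^1  =  181968384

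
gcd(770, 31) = 1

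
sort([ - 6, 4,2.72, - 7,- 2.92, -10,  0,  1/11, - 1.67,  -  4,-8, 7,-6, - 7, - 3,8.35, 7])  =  [ - 10, - 8 , - 7,-7, -6, - 6 , - 4, - 3, - 2.92, - 1.67 , 0, 1/11,2.72, 4, 7,7,8.35]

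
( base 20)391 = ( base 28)1l9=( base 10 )1381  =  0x565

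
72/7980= 6/665 = 0.01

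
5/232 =5/232  =  0.02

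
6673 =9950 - 3277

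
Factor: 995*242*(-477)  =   - 2^1 *3^2*5^1*11^2*53^1*199^1  =  - 114856830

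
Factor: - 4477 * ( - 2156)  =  2^2 * 7^2*11^3*37^1 = 9652412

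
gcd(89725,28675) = 925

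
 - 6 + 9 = 3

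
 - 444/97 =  - 5+41/97 = - 4.58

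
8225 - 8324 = -99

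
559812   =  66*8482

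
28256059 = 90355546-62099487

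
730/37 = 19 + 27/37  =  19.73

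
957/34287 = 29/1039 = 0.03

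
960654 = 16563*58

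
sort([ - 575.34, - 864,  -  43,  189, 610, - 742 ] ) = [ - 864, - 742, - 575.34, - 43 , 189,  610] 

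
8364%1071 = 867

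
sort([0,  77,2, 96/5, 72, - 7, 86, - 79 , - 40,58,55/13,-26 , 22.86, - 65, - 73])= [-79,-73,-65,-40, - 26, - 7,0, 2, 55/13, 96/5, 22.86,58, 72, 77, 86]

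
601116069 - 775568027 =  - 174451958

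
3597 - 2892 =705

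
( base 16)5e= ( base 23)42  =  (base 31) 31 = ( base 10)94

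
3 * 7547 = 22641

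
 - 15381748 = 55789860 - 71171608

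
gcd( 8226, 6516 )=18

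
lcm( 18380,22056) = 110280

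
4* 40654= 162616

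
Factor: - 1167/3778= - 2^(-1)*3^1*389^1*1889^(-1)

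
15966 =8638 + 7328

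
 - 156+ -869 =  - 1025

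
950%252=194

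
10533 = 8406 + 2127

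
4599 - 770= 3829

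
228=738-510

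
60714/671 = 60714/671 = 90.48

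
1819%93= 52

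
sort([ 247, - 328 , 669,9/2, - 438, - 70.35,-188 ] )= [ -438, - 328, - 188, - 70.35, 9/2, 247 , 669 ]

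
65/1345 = 13/269 = 0.05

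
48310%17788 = 12734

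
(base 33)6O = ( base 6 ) 1010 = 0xde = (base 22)a2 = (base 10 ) 222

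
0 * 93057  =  0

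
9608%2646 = 1670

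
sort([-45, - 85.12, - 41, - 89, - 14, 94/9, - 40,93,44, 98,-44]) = [  -  89, - 85.12, - 45, - 44, - 41, - 40,-14,94/9 , 44, 93,98]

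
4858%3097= 1761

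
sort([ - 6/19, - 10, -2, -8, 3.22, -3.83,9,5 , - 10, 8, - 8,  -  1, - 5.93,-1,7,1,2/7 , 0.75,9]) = [- 10,-10,-8,- 8, - 5.93, - 3.83 ,-2, -1,-1, - 6/19, 2/7,0.75,1,3.22 , 5,7,8, 9 , 9 ] 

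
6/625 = 6/625  =  0.01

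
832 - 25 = 807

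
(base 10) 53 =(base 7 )104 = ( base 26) 21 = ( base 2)110101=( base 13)41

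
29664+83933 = 113597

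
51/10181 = 51/10181 = 0.01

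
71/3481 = 71/3481 = 0.02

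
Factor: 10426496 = 2^7 *81457^1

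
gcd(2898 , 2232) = 18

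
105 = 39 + 66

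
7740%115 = 35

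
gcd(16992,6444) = 36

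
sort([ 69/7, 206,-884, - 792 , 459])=[  -  884, - 792,69/7,206,  459 ] 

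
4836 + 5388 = 10224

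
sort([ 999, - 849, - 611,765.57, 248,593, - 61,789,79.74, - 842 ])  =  [ - 849, - 842, - 611,-61, 79.74 , 248,593, 765.57, 789, 999] 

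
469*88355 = 41438495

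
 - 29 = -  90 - -61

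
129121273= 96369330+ 32751943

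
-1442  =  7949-9391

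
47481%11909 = 11754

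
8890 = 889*10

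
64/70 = 32/35 = 0.91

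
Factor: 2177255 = 5^1 * 435451^1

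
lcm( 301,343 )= 14749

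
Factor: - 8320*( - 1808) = 15042560=2^11*5^1*13^1*113^1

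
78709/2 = 78709/2 = 39354.50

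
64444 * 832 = 53617408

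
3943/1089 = 3943/1089 = 3.62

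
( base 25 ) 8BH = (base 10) 5292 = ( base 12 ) 3090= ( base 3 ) 21021000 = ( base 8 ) 12254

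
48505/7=48505/7=6929.29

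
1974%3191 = 1974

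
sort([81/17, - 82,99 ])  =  [ - 82, 81/17,99 ] 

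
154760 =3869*40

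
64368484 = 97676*659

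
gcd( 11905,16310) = 5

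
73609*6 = 441654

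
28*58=1624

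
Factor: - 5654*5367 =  - 2^1*3^1*11^1*257^1*1789^1= - 30345018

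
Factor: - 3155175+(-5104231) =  - 2^1*251^1  *  16453^1  =  - 8259406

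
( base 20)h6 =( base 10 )346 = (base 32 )AQ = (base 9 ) 424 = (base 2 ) 101011010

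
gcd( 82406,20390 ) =2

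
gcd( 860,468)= 4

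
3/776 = 3/776 = 0.00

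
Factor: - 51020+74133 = 23113 = 29^1*797^1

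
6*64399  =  386394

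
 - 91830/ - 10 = 9183 + 0/1 = 9183.00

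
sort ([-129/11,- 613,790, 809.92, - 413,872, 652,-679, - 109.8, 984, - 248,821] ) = [ - 679, - 613, - 413,  -  248, - 109.8, - 129/11, 652,790,809.92, 821,872,984]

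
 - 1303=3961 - 5264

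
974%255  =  209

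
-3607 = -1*3607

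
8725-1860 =6865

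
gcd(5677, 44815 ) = 1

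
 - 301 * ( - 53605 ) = 16135105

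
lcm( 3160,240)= 18960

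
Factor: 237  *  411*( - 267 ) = -3^3*79^1*89^1*137^1 = - 26007669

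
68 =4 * 17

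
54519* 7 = 381633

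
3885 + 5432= 9317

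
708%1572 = 708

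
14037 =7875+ 6162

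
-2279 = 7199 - 9478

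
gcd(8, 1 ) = 1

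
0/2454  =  0   =  0.00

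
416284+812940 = 1229224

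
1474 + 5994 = 7468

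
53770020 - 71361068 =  - 17591048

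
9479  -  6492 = 2987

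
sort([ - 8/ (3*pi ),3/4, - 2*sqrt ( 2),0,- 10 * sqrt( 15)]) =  [ -10*sqrt( 15 ), - 2 * sqrt( 2 ),  -  8/( 3*pi ),0,3/4 ] 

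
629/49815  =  629/49815  =  0.01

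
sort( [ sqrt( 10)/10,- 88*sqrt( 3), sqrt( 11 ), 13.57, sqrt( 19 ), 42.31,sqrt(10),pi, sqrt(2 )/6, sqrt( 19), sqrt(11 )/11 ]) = [-88 * sqrt ( 3), sqrt( 2)/6, sqrt( 11) /11,  sqrt ( 10 )/10 , pi, sqrt(10) , sqrt( 11 ), sqrt( 19),sqrt( 19 ) , 13.57, 42.31]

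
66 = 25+41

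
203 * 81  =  16443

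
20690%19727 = 963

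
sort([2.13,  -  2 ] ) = [  -  2,  2.13 ] 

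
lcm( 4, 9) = 36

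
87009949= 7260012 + 79749937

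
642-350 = 292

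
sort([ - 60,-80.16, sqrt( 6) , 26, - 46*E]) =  [ - 46*E , - 80.16, - 60, sqrt(6),  26] 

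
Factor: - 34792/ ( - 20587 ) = 2^3*7^( - 1 )*17^( - 1 ) * 173^(-1) * 4349^1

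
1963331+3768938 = 5732269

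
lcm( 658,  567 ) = 53298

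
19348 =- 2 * ( - 9674)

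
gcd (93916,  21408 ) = 4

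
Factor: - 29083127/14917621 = -73^1*127^1 * 1201^( - 1 )*3137^1*12421^(  -  1 )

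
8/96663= 8/96663 = 0.00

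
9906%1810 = 856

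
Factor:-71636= - 2^2*17909^1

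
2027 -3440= - 1413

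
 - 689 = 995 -1684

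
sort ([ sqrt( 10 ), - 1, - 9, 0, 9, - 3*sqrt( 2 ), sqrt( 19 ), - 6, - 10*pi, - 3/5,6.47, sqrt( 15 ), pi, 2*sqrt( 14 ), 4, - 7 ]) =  [- 10*pi,-9, - 7, - 6, - 3 * sqrt(2), - 1,-3/5,0,pi, sqrt(10 ),sqrt ( 15),4 , sqrt( 19), 6.47, 2*sqrt(14),9 ]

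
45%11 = 1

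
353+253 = 606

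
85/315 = 17/63 = 0.27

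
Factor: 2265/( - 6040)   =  -2^(- 3)*3^1  =  -3/8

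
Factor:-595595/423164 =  -715/508 = -  2^(-2 )*5^1*11^1*13^1 * 127^( - 1)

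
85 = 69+16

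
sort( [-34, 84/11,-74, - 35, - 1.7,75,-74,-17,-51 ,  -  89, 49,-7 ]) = [-89, - 74, - 74, - 51, - 35, - 34, - 17,-7, - 1.7, 84/11,49,75 ] 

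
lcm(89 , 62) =5518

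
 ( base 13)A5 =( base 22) 63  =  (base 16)87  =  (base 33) 43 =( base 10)135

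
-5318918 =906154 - 6225072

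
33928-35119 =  - 1191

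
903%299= 6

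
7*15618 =109326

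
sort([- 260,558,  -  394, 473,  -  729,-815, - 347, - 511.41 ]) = [ - 815,- 729,  -  511.41, - 394,-347,-260, 473,  558]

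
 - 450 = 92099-92549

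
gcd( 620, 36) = 4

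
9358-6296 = 3062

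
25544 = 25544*1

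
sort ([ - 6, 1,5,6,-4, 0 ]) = [  -  6, - 4, 0,1,5, 6 ] 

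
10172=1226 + 8946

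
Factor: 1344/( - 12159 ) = -2^6*3^( - 1 )*193^( -1 ) = - 64/579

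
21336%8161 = 5014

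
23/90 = 23/90 = 0.26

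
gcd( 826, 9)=1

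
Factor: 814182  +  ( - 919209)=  - 3^1*13^1*2693^1  =  -  105027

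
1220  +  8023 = 9243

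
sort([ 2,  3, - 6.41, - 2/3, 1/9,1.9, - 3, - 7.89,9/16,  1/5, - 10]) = [ - 10, - 7.89, - 6.41, - 3,  -  2/3, 1/9,1/5, 9/16, 1.9, 2,  3]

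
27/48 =9/16 = 0.56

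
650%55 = 45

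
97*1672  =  162184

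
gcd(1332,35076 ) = 444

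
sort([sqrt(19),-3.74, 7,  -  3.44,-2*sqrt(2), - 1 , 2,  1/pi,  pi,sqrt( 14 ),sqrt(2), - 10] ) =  [- 10, - 3.74, - 3.44, - 2*sqrt(2 ), - 1,1/pi, sqrt(2 ), 2, pi, sqrt (14 ), sqrt(19),7 ] 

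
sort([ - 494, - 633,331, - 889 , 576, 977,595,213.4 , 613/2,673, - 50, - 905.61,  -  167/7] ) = [-905.61,-889,  -  633, - 494,- 50,-167/7,  213.4,613/2,  331,576, 595, 673,977]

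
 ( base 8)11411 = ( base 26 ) 75b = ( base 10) 4873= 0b1001100001001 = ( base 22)a1b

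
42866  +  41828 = 84694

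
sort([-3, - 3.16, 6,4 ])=[ - 3.16,-3, 4,  6 ] 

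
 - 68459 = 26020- 94479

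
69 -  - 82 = 151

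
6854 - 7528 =-674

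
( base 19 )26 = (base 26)1i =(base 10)44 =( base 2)101100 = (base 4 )230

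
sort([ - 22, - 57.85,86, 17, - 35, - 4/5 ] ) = [ - 57.85,  -  35, - 22, - 4/5,  17,86 ]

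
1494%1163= 331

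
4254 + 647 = 4901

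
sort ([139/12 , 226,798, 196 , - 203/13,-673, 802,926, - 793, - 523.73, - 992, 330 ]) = [ - 992,-793, - 673, - 523.73, - 203/13,139/12  ,  196,226, 330, 798,802 , 926 ]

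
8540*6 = 51240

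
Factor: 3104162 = 2^1*47^1*33023^1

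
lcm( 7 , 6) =42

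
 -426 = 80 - 506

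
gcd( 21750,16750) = 250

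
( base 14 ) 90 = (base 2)1111110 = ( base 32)3u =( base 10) 126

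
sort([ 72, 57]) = [57,  72] 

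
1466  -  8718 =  - 7252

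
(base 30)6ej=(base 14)21B1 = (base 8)13317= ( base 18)1007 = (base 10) 5839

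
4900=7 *700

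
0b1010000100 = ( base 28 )n0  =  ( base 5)10034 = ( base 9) 785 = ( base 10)644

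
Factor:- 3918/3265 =- 2^1*3^1*5^( - 1 ) = - 6/5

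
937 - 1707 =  - 770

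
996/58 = 498/29 =17.17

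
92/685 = 92/685=0.13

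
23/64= 23/64 = 0.36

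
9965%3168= 461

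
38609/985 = 39 + 194/985 = 39.20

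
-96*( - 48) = 4608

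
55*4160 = 228800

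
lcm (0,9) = 0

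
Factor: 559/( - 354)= -2^( - 1 )*3^( - 1 )*13^1*43^1*59^( - 1 )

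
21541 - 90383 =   -  68842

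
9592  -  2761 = 6831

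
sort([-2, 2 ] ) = [ -2,  2] 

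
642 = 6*107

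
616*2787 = 1716792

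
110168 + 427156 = 537324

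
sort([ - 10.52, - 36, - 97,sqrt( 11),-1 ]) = [  -  97,-36, - 10.52, - 1,sqrt( 11)]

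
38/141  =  38/141 = 0.27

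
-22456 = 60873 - 83329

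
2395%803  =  789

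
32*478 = 15296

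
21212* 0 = 0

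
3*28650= 85950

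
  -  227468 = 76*( - 2993)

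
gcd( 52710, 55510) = 70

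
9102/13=9102/13 = 700.15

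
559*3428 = 1916252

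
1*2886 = 2886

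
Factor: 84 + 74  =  2^1*79^1 = 158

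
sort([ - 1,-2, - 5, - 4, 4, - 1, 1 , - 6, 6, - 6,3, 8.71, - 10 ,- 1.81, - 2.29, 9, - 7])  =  [  -  10, - 7, - 6,-6,-5, - 4,-2.29,  -  2, - 1.81,-1, - 1,1,3,  4, 6,8.71, 9] 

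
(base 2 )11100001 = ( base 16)e1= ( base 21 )af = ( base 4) 3201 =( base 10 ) 225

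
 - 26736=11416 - 38152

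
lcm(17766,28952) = 781704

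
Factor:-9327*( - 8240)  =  2^4 *3^1*5^1 * 103^1 * 3109^1= 76854480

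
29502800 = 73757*400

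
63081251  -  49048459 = 14032792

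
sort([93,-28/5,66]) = [ - 28/5, 66, 93]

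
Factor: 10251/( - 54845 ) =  - 3^2*5^( - 1)*7^( - 1)*17^1*67^1*1567^( -1) 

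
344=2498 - 2154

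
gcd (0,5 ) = 5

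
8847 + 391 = 9238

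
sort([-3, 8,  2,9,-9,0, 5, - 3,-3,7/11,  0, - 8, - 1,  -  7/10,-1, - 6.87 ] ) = [ - 9,-8,  -  6.87 ,- 3, - 3, - 3  ,-1, - 1, - 7/10 , 0,  0,7/11,2, 5, 8, 9]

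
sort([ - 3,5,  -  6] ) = [ - 6,  -  3,5]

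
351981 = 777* 453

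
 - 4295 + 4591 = 296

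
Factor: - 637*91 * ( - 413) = 7^4*13^2* 59^1=23940371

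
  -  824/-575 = 824/575 =1.43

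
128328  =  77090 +51238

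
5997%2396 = 1205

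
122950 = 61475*2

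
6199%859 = 186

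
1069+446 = 1515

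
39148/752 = 9787/188 = 52.06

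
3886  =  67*58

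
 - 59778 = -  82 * 729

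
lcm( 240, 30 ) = 240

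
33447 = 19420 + 14027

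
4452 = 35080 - 30628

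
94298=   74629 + 19669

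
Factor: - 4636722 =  - 2^1*3^1*19^1*89^1 * 457^1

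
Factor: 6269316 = 2^2 * 3^1*19^1*31^1*  887^1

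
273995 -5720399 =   -  5446404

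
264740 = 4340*61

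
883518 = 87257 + 796261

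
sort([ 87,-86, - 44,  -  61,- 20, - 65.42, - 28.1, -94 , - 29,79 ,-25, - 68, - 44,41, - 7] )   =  [ - 94, - 86, - 68 , - 65.42,-61 , - 44 , - 44,  -  29, - 28.1, - 25, - 20, - 7,41,  79,87 ]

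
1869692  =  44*42493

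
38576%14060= 10456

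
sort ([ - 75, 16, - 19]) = [-75, - 19, 16]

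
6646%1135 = 971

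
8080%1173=1042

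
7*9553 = 66871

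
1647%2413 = 1647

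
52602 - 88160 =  - 35558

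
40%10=0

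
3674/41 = 89+25/41 = 89.61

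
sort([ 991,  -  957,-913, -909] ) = [- 957,-913, - 909, 991 ] 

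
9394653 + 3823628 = 13218281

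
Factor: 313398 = 2^1*3^2*23^1*757^1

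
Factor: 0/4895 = 0=0^1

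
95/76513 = 5/4027 = 0.00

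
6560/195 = 1312/39   =  33.64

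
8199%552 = 471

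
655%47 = 44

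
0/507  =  0= 0.00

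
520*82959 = 43138680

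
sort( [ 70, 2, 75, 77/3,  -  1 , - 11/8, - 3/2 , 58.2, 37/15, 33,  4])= [- 3/2 , - 11/8,  -  1,2, 37/15, 4,77/3,33 , 58.2,70, 75]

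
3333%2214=1119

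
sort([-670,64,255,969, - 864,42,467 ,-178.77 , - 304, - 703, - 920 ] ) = [ - 920, - 864, - 703, - 670, - 304, - 178.77,42, 64 , 255,467,  969]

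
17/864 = 17/864=0.02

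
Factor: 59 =59^1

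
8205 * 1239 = 10165995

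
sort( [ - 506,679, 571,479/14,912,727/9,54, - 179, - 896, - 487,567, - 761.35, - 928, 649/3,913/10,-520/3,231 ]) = [  -  928, - 896,  -  761.35, - 506, - 487, - 179,  -  520/3, 479/14,54,727/9,913/10,649/3,231,567,571, 679,912]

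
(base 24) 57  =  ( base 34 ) 3p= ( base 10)127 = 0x7F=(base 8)177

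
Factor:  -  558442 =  -2^1*279221^1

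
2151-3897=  - 1746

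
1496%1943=1496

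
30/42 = 5/7  =  0.71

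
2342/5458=1171/2729 = 0.43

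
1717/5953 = 1717/5953 = 0.29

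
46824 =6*7804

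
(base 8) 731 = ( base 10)473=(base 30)FN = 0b111011001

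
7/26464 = 7/26464  =  0.00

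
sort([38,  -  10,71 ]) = [ - 10 , 38, 71] 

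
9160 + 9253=18413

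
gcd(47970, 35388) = 18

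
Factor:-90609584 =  - 2^4*13^1*435623^1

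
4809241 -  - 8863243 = 13672484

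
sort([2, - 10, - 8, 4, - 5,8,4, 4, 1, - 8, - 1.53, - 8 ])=[ - 10 , - 8, - 8 , - 8 ,-5 , - 1.53,1,2,4 , 4,4,8 ]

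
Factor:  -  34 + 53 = 19 = 19^1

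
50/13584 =25/6792 = 0.00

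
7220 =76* 95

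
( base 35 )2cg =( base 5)43021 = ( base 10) 2886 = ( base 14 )10a2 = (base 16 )B46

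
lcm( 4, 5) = 20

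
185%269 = 185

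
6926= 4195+2731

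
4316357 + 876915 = 5193272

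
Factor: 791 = 7^1*113^1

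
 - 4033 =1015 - 5048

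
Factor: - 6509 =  - 23^1*283^1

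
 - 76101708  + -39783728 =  - 115885436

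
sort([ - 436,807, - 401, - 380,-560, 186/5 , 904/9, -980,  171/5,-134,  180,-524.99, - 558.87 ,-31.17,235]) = [ - 980,-560  , - 558.87,-524.99,-436,-401 ,-380, - 134, - 31.17, 171/5, 186/5,904/9, 180,235,807] 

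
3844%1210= 214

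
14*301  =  4214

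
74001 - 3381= 70620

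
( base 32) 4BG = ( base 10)4464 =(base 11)3399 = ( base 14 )18ac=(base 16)1170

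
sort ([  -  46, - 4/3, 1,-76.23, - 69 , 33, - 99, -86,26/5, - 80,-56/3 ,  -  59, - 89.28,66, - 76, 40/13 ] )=[  -  99,-89.28, - 86, - 80, - 76.23,  -  76,-69, - 59, - 46,-56/3, - 4/3 , 1,40/13,26/5,33, 66]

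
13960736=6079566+7881170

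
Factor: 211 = 211^1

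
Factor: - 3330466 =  - 2^1* 1665233^1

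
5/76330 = 1/15266  =  0.00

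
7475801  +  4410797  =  11886598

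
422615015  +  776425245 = 1199040260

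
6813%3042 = 729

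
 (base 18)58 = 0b1100010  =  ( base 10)98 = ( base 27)3H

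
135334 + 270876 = 406210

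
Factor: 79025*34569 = 3^2 * 5^2*23^1*29^1*109^1*167^1 = 2731815225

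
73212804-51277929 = 21934875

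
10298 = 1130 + 9168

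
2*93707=187414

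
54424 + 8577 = 63001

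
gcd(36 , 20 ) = 4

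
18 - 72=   - 54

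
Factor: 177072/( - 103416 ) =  - 238/139 = - 2^1* 7^1*17^1*139^( - 1 ) 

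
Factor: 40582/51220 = 103/130 = 2^(- 1 )*5^( - 1) *13^( - 1 )*103^1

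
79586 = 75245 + 4341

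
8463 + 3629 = 12092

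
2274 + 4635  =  6909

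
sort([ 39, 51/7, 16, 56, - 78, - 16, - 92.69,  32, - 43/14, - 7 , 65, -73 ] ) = [ - 92.69,-78 ,-73, - 16, - 7 , - 43/14,51/7 , 16,  32 , 39, 56,65]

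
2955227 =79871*37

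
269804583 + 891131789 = 1160936372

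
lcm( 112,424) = 5936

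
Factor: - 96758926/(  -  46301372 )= 2^( - 1 )*11^1*13^(-1)*71^(  -  1)*12541^(  -  1 )*4398133^1=48379463/23150686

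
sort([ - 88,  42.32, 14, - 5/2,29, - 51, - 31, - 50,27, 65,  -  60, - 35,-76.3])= [ - 88, - 76.3, - 60,-51 , - 50, - 35, - 31 , - 5/2, 14,  27, 29,  42.32, 65] 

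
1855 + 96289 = 98144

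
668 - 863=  - 195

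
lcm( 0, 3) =0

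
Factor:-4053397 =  - 4053397^1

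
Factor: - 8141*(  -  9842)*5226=2^2*3^1*7^2*13^1*19^1 * 37^1*67^1*1163^1 = 418726571172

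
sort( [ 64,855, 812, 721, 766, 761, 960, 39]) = [ 39, 64, 721, 761, 766, 812, 855, 960] 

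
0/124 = 0 = 0.00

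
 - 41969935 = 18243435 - 60213370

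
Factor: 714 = 2^1*  3^1*7^1*17^1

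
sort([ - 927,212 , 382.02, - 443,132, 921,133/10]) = [ - 927, - 443,133/10, 132, 212, 382.02,921]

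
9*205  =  1845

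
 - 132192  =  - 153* 864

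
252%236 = 16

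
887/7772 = 887/7772 = 0.11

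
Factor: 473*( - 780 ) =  - 368940 = -  2^2 *3^1*5^1*11^1*13^1 * 43^1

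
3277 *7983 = 26160291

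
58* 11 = 638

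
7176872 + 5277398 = 12454270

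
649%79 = 17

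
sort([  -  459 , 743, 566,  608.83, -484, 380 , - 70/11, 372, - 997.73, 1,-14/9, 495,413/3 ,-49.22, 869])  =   [ - 997.73, - 484, - 459, - 49.22, - 70/11 , - 14/9 , 1, 413/3,372,  380, 495,566, 608.83, 743, 869] 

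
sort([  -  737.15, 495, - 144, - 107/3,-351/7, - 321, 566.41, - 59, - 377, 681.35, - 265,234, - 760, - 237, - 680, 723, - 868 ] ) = [ - 868, - 760, - 737.15, - 680, - 377,  -  321, - 265, - 237,  -  144,-59, - 351/7, - 107/3,234, 495, 566.41,681.35,723 ] 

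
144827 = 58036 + 86791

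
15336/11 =1394 +2/11  =  1394.18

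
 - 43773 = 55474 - 99247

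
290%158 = 132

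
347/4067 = 347/4067 = 0.09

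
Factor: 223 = 223^1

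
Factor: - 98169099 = -3^1*7^2*667817^1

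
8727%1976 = 823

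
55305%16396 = 6117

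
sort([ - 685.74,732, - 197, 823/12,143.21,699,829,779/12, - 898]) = [-898,-685.74, - 197,779/12,823/12, 143.21, 699 , 732, 829]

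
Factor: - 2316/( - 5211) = 2^2*3^ ( - 2) = 4/9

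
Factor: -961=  - 31^2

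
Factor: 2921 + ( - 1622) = 3^1*433^1 = 1299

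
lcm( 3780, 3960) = 83160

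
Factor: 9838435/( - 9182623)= - 5^1 *37^ ( - 1 )  *239^1*8233^1 * 248179^( - 1 ) 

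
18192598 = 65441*278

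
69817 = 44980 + 24837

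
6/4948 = 3/2474 = 0.00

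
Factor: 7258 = 2^1*19^1* 191^1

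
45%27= 18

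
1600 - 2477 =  - 877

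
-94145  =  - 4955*19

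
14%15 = 14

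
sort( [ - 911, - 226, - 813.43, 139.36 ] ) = [ - 911, - 813.43,  -  226, 139.36]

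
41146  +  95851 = 136997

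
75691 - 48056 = 27635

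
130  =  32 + 98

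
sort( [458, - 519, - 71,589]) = [  -  519, - 71, 458, 589]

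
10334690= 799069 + 9535621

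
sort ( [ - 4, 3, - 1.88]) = [ - 4, - 1.88,3 ] 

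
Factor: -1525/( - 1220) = 5/4  =  2^(-2)* 5^1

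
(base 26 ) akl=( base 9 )11012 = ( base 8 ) 16205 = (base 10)7301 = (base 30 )83b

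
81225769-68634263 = 12591506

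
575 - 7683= - 7108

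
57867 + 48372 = 106239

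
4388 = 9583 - 5195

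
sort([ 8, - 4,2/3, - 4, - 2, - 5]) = [ - 5,-4, - 4, - 2,  2/3,  8]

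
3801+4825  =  8626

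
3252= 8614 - 5362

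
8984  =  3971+5013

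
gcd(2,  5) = 1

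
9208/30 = 4604/15 =306.93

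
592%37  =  0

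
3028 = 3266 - 238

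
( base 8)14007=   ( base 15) 1c51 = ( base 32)607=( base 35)50q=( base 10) 6151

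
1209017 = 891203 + 317814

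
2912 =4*728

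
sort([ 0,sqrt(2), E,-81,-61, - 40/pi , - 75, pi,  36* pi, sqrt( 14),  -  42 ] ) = [ - 81, - 75,  -  61, - 42, - 40/pi,0,sqrt( 2 ) , E,  pi , sqrt(14),36*pi]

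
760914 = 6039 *126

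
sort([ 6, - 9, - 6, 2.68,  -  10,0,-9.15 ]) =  [ - 10,-9.15, - 9, - 6,0,2.68 , 6]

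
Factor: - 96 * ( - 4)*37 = 14208 =2^7 * 3^1*37^1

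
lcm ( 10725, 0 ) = 0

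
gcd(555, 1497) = 3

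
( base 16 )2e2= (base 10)738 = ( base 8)1342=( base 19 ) 20g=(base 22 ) 1BC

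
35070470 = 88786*395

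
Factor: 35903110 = 2^1*5^1 * 3590311^1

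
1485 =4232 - 2747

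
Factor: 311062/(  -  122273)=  - 2^1*43^1*3617^1*122273^( - 1 )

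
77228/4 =19307  =  19307.00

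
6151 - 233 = 5918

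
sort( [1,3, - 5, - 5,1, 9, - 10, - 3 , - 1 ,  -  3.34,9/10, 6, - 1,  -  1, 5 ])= [ - 10,  -  5, - 5 , - 3.34, - 3, - 1, - 1, - 1,9/10,1,  1,  3 , 5 , 6,9] 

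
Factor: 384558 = 2^1 * 3^1 * 107^1 * 599^1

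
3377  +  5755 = 9132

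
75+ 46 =121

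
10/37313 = 10/37313 = 0.00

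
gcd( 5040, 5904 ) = 144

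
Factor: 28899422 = 2^1 * 17^2 * 49999^1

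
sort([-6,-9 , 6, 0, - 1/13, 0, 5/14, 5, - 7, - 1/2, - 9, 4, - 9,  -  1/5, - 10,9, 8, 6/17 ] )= [ - 10, - 9,-9, - 9, - 7,-6, - 1/2, - 1/5, - 1/13, 0,  0 , 6/17, 5/14, 4, 5,  6,  8, 9]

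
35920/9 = 3991+1/9 = 3991.11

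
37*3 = 111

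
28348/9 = 28348/9 = 3149.78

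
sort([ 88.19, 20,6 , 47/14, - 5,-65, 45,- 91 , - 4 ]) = [ - 91, - 65,  -  5, - 4, 47/14, 6, 20, 45 , 88.19 ] 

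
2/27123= 2/27123 = 0.00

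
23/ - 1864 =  - 1 + 1841/1864 = - 0.01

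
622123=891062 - 268939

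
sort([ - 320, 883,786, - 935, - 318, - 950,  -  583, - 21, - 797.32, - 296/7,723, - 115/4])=[ - 950, - 935, -797.32, - 583,-320,-318,  -  296/7 , - 115/4, - 21, 723,786 , 883] 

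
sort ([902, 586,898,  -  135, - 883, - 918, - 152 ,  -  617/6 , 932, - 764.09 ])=[ - 918, - 883,  -  764.09, - 152, - 135,-617/6,586,898,902,932]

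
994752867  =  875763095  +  118989772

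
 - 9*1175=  - 10575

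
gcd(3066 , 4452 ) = 42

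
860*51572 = 44351920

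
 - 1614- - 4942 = 3328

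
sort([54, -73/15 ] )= [-73/15,54]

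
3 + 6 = 9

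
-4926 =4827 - 9753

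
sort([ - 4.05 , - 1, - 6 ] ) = [ - 6, - 4.05,-1 ] 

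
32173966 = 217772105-185598139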